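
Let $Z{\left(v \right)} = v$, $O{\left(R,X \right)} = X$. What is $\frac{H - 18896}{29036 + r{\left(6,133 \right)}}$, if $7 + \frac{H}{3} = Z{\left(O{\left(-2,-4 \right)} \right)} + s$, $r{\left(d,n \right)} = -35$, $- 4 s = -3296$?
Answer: $- \frac{2351}{4143} \approx -0.56746$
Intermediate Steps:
$s = 824$ ($s = \left(- \frac{1}{4}\right) \left(-3296\right) = 824$)
$H = 2439$ ($H = -21 + 3 \left(-4 + 824\right) = -21 + 3 \cdot 820 = -21 + 2460 = 2439$)
$\frac{H - 18896}{29036 + r{\left(6,133 \right)}} = \frac{2439 - 18896}{29036 - 35} = - \frac{16457}{29001} = \left(-16457\right) \frac{1}{29001} = - \frac{2351}{4143}$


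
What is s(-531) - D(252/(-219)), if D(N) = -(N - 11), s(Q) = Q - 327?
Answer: -63521/73 ≈ -870.15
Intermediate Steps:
s(Q) = -327 + Q
D(N) = 11 - N (D(N) = -(-11 + N) = 11 - N)
s(-531) - D(252/(-219)) = (-327 - 531) - (11 - 252/(-219)) = -858 - (11 - 252*(-1)/219) = -858 - (11 - 1*(-84/73)) = -858 - (11 + 84/73) = -858 - 1*887/73 = -858 - 887/73 = -63521/73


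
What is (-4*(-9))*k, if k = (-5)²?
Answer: 900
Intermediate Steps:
k = 25
(-4*(-9))*k = -4*(-9)*25 = 36*25 = 900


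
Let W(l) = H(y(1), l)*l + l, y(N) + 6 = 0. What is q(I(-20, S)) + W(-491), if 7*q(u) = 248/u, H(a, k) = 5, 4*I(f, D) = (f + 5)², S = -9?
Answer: -4638958/1575 ≈ -2945.4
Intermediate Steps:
y(N) = -6 (y(N) = -6 + 0 = -6)
I(f, D) = (5 + f)²/4 (I(f, D) = (f + 5)²/4 = (5 + f)²/4)
q(u) = 248/(7*u) (q(u) = (248/u)/7 = 248/(7*u))
W(l) = 6*l (W(l) = 5*l + l = 6*l)
q(I(-20, S)) + W(-491) = 248/(7*(((5 - 20)²/4))) + 6*(-491) = 248/(7*(((¼)*(-15)²))) - 2946 = 248/(7*(((¼)*225))) - 2946 = 248/(7*(225/4)) - 2946 = (248/7)*(4/225) - 2946 = 992/1575 - 2946 = -4638958/1575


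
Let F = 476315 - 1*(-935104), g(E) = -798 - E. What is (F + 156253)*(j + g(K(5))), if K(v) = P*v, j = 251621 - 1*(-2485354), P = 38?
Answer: 4289130212264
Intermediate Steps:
j = 2736975 (j = 251621 + 2485354 = 2736975)
K(v) = 38*v
F = 1411419 (F = 476315 + 935104 = 1411419)
(F + 156253)*(j + g(K(5))) = (1411419 + 156253)*(2736975 + (-798 - 38*5)) = 1567672*(2736975 + (-798 - 1*190)) = 1567672*(2736975 + (-798 - 190)) = 1567672*(2736975 - 988) = 1567672*2735987 = 4289130212264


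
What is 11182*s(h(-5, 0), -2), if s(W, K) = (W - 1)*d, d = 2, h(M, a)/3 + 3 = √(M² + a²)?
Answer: 111820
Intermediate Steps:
h(M, a) = -9 + 3*√(M² + a²)
s(W, K) = -2 + 2*W (s(W, K) = (W - 1)*2 = (-1 + W)*2 = -2 + 2*W)
11182*s(h(-5, 0), -2) = 11182*(-2 + 2*(-9 + 3*√((-5)² + 0²))) = 11182*(-2 + 2*(-9 + 3*√(25 + 0))) = 11182*(-2 + 2*(-9 + 3*√25)) = 11182*(-2 + 2*(-9 + 3*5)) = 11182*(-2 + 2*(-9 + 15)) = 11182*(-2 + 2*6) = 11182*(-2 + 12) = 11182*10 = 111820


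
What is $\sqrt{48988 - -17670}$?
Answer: $\sqrt{66658} \approx 258.18$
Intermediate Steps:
$\sqrt{48988 - -17670} = \sqrt{48988 + 17670} = \sqrt{66658}$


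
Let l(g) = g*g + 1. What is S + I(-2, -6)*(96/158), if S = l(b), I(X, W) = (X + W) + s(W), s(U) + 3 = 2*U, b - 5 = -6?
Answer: -946/79 ≈ -11.975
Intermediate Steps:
b = -1 (b = 5 - 6 = -1)
s(U) = -3 + 2*U
l(g) = 1 + g² (l(g) = g² + 1 = 1 + g²)
I(X, W) = -3 + X + 3*W (I(X, W) = (X + W) + (-3 + 2*W) = (W + X) + (-3 + 2*W) = -3 + X + 3*W)
S = 2 (S = 1 + (-1)² = 1 + 1 = 2)
S + I(-2, -6)*(96/158) = 2 + (-3 - 2 + 3*(-6))*(96/158) = 2 + (-3 - 2 - 18)*(96*(1/158)) = 2 - 23*48/79 = 2 - 1104/79 = -946/79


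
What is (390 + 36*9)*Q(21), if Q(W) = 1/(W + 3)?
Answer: 119/4 ≈ 29.750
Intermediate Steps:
Q(W) = 1/(3 + W)
(390 + 36*9)*Q(21) = (390 + 36*9)/(3 + 21) = (390 + 324)/24 = 714*(1/24) = 119/4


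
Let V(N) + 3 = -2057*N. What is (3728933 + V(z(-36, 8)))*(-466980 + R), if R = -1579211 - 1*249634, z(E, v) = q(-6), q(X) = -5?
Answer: -8584583277375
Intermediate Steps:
z(E, v) = -5
R = -1828845 (R = -1579211 - 249634 = -1828845)
V(N) = -3 - 2057*N
(3728933 + V(z(-36, 8)))*(-466980 + R) = (3728933 + (-3 - 2057*(-5)))*(-466980 - 1828845) = (3728933 + (-3 + 10285))*(-2295825) = (3728933 + 10282)*(-2295825) = 3739215*(-2295825) = -8584583277375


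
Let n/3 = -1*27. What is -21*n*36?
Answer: 61236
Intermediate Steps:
n = -81 (n = 3*(-1*27) = 3*(-27) = -81)
-21*n*36 = -21*(-81)*36 = 1701*36 = 61236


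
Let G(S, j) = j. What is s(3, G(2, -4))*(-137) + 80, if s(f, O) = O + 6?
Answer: -194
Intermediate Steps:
s(f, O) = 6 + O
s(3, G(2, -4))*(-137) + 80 = (6 - 4)*(-137) + 80 = 2*(-137) + 80 = -274 + 80 = -194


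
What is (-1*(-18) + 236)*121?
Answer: 30734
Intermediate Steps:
(-1*(-18) + 236)*121 = (18 + 236)*121 = 254*121 = 30734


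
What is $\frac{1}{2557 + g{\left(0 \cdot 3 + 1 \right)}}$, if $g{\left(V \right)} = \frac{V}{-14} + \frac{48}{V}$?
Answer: $\frac{14}{36469} \approx 0.00038389$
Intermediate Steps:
$g{\left(V \right)} = \frac{48}{V} - \frac{V}{14}$ ($g{\left(V \right)} = V \left(- \frac{1}{14}\right) + \frac{48}{V} = - \frac{V}{14} + \frac{48}{V} = \frac{48}{V} - \frac{V}{14}$)
$\frac{1}{2557 + g{\left(0 \cdot 3 + 1 \right)}} = \frac{1}{2557 + \left(\frac{48}{0 \cdot 3 + 1} - \frac{0 \cdot 3 + 1}{14}\right)} = \frac{1}{2557 + \left(\frac{48}{0 + 1} - \frac{0 + 1}{14}\right)} = \frac{1}{2557 + \left(\frac{48}{1} - \frac{1}{14}\right)} = \frac{1}{2557 + \left(48 \cdot 1 - \frac{1}{14}\right)} = \frac{1}{2557 + \left(48 - \frac{1}{14}\right)} = \frac{1}{2557 + \frac{671}{14}} = \frac{1}{\frac{36469}{14}} = \frac{14}{36469}$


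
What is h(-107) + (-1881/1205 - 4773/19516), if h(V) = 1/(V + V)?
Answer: -4555091917/2516295460 ≈ -1.8102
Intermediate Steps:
h(V) = 1/(2*V)
h(-107) + (-1881/1205 - 4773/19516) = (½)/(-107) + (-1881/1205 - 4773/19516) = (½)*(-1/107) + (-1881*1/1205 - 4773*1/19516) = -1/214 + (-1881/1205 - 4773/19516) = -1/214 - 42461061/23516780 = -4555091917/2516295460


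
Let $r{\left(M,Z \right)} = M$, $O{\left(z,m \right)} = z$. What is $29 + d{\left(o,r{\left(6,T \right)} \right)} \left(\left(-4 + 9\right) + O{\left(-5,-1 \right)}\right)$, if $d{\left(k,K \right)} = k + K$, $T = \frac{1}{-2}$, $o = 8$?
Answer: $29$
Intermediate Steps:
$T = - \frac{1}{2} \approx -0.5$
$d{\left(k,K \right)} = K + k$
$29 + d{\left(o,r{\left(6,T \right)} \right)} \left(\left(-4 + 9\right) + O{\left(-5,-1 \right)}\right) = 29 + \left(6 + 8\right) \left(\left(-4 + 9\right) - 5\right) = 29 + 14 \left(5 - 5\right) = 29 + 14 \cdot 0 = 29 + 0 = 29$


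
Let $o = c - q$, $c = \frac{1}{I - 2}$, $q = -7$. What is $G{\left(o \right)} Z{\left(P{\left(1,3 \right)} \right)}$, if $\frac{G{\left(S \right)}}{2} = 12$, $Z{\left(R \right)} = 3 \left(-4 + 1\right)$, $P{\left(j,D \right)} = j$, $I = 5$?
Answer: $-216$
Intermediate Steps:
$Z{\left(R \right)} = -9$ ($Z{\left(R \right)} = 3 \left(-3\right) = -9$)
$c = \frac{1}{3}$ ($c = \frac{1}{5 - 2} = \frac{1}{3} \approx 0.33333$)
$o = \frac{22}{3}$ ($o = \frac{1}{3} - -7 = \frac{1}{3} + 7 = \frac{22}{3} \approx 7.3333$)
$G{\left(S \right)} = 24$ ($G{\left(S \right)} = 2 \cdot 12 = 24$)
$G{\left(o \right)} Z{\left(P{\left(1,3 \right)} \right)} = 24 \left(-9\right) = -216$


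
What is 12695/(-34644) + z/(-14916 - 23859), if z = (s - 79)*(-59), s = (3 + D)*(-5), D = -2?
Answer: -221314763/447773700 ≈ -0.49426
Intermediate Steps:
s = -5 (s = (3 - 2)*(-5) = 1*(-5) = -5)
z = 4956 (z = (-5 - 79)*(-59) = -84*(-59) = 4956)
12695/(-34644) + z/(-14916 - 23859) = 12695/(-34644) + 4956/(-14916 - 23859) = 12695*(-1/34644) + 4956/(-38775) = -12695/34644 + 4956*(-1/38775) = -12695/34644 - 1652/12925 = -221314763/447773700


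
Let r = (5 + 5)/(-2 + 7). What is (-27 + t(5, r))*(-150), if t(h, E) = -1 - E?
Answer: 4500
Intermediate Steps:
r = 2 (r = 10/5 = 10*(⅕) = 2)
(-27 + t(5, r))*(-150) = (-27 + (-1 - 1*2))*(-150) = (-27 + (-1 - 2))*(-150) = (-27 - 3)*(-150) = -30*(-150) = 4500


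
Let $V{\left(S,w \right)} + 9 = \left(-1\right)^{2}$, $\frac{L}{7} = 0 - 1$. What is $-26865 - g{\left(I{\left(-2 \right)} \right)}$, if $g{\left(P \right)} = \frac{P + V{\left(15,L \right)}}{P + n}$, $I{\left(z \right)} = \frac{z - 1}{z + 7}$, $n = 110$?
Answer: $- \frac{14695112}{547} \approx -26865.0$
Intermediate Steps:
$L = -7$ ($L = 7 \left(0 - 1\right) = 7 \left(-1\right) = -7$)
$V{\left(S,w \right)} = -8$ ($V{\left(S,w \right)} = -9 + \left(-1\right)^{2} = -9 + 1 = -8$)
$I{\left(z \right)} = \frac{-1 + z}{7 + z}$
$g{\left(P \right)} = \frac{-8 + P}{110 + P}$ ($g{\left(P \right)} = \frac{P - 8}{P + 110} = \frac{-8 + P}{110 + P}$)
$-26865 - g{\left(I{\left(-2 \right)} \right)} = -26865 - \frac{-8 + \frac{-1 - 2}{7 - 2}}{110 + \frac{-1 - 2}{7 - 2}} = -26865 - \frac{-8 + \frac{1}{5} \left(-3\right)}{110 + \frac{1}{5} \left(-3\right)} = -26865 - \frac{-8 - \frac{3}{5}}{110 - \frac{3}{5}} = -26865 - \frac{1}{\frac{547}{5}} \left(- \frac{43}{5}\right) = -26865 - \frac{5}{547} \left(- \frac{43}{5}\right) = -26865 - - \frac{43}{547} = -26865 + \frac{43}{547} = - \frac{14695112}{547}$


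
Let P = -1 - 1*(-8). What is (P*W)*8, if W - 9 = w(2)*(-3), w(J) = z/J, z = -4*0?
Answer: 504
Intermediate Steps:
z = 0
w(J) = 0 (w(J) = 0/J = 0)
W = 9 (W = 9 + 0*(-3) = 9 + 0 = 9)
P = 7 (P = -1 + 8 = 7)
(P*W)*8 = (7*9)*8 = 63*8 = 504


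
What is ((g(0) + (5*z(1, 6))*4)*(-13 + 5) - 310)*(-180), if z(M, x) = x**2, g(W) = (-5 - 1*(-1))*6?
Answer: 1058040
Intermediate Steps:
g(W) = -24 (g(W) = (-5 + 1)*6 = -4*6 = -24)
((g(0) + (5*z(1, 6))*4)*(-13 + 5) - 310)*(-180) = ((-24 + (5*6**2)*4)*(-13 + 5) - 310)*(-180) = ((-24 + (5*36)*4)*(-8) - 310)*(-180) = ((-24 + 180*4)*(-8) - 310)*(-180) = ((-24 + 720)*(-8) - 310)*(-180) = (696*(-8) - 310)*(-180) = (-5568 - 310)*(-180) = -5878*(-180) = 1058040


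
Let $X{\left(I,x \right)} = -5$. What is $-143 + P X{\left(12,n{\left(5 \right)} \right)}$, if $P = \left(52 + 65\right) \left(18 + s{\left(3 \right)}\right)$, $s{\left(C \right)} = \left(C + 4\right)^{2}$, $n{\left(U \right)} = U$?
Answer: $-39338$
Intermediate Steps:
$s{\left(C \right)} = \left(4 + C\right)^{2}$
$P = 7839$ ($P = \left(52 + 65\right) \left(18 + \left(4 + 3\right)^{2}\right) = 117 \left(18 + 7^{2}\right) = 117 \left(18 + 49\right) = 117 \cdot 67 = 7839$)
$-143 + P X{\left(12,n{\left(5 \right)} \right)} = -143 + 7839 \left(-5\right) = -143 - 39195 = -39338$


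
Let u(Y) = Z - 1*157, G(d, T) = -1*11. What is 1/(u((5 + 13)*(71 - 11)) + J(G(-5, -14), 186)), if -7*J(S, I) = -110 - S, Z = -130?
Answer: -7/1910 ≈ -0.0036649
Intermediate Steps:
G(d, T) = -11
u(Y) = -287 (u(Y) = -130 - 1*157 = -130 - 157 = -287)
J(S, I) = 110/7 + S/7 (J(S, I) = -(-110 - S)/7 = 110/7 + S/7)
1/(u((5 + 13)*(71 - 11)) + J(G(-5, -14), 186)) = 1/(-287 + (110/7 + (⅐)*(-11))) = 1/(-287 + (110/7 - 11/7)) = 1/(-287 + 99/7) = 1/(-1910/7) = -7/1910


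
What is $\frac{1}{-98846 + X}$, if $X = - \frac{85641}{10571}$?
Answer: $- \frac{10571}{1044986707} \approx -1.0116 \cdot 10^{-5}$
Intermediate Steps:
$X = - \frac{85641}{10571}$ ($X = \left(-85641\right) \frac{1}{10571} = - \frac{85641}{10571} \approx -8.1015$)
$\frac{1}{-98846 + X} = \frac{1}{-98846 - \frac{85641}{10571}} = \frac{1}{- \frac{1044986707}{10571}} = - \frac{10571}{1044986707}$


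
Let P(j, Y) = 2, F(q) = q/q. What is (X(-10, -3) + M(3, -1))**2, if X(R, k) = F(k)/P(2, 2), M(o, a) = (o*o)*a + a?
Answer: 361/4 ≈ 90.250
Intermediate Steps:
F(q) = 1
M(o, a) = a + a*o**2 (M(o, a) = o**2*a + a = a*o**2 + a = a + a*o**2)
X(R, k) = 1/2
(X(-10, -3) + M(3, -1))**2 = (1/2 - (1 + 3**2))**2 = (1/2 - (1 + 9))**2 = (1/2 - 1*10)**2 = (1/2 - 10)**2 = (-19/2)**2 = 361/4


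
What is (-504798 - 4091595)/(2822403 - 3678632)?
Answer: 4596393/856229 ≈ 5.3682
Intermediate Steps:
(-504798 - 4091595)/(2822403 - 3678632) = -4596393/(-856229) = -4596393*(-1/856229) = 4596393/856229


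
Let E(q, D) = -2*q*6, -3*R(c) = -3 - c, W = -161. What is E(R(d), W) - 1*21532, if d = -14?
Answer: -21488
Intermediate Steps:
R(c) = 1 + c/3 (R(c) = -(-3 - c)/3 = 1 + c/3)
E(q, D) = -12*q
E(R(d), W) - 1*21532 = -12*(1 + (⅓)*(-14)) - 1*21532 = -12*(1 - 14/3) - 21532 = -12*(-11/3) - 21532 = 44 - 21532 = -21488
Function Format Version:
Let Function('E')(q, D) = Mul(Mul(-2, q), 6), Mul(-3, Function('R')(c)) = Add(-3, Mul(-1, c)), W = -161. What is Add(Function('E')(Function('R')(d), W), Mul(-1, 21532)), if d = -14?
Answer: -21488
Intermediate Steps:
Function('R')(c) = Add(1, Mul(Rational(1, 3), c)) (Function('R')(c) = Mul(Rational(-1, 3), Add(-3, Mul(-1, c))) = Add(1, Mul(Rational(1, 3), c)))
Function('E')(q, D) = Mul(-12, q)
Add(Function('E')(Function('R')(d), W), Mul(-1, 21532)) = Add(Mul(-12, Add(1, Mul(Rational(1, 3), -14))), Mul(-1, 21532)) = Add(Mul(-12, Add(1, Rational(-14, 3))), -21532) = Add(Mul(-12, Rational(-11, 3)), -21532) = Add(44, -21532) = -21488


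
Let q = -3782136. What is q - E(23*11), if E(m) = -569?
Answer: -3781567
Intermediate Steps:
q - E(23*11) = -3782136 - 1*(-569) = -3782136 + 569 = -3781567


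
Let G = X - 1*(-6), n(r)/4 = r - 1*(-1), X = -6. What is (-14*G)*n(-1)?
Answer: 0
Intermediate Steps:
n(r) = 4 + 4*r (n(r) = 4*(r - 1*(-1)) = 4*(r + 1) = 4*(1 + r) = 4 + 4*r)
G = 0 (G = -6 - 1*(-6) = -6 + 6 = 0)
(-14*G)*n(-1) = (-14*0)*(4 + 4*(-1)) = 0*(4 - 4) = 0*0 = 0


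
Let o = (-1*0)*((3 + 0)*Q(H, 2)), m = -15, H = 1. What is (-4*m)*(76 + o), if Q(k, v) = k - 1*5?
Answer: 4560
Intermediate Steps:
Q(k, v) = -5 + k (Q(k, v) = k - 5 = -5 + k)
o = 0 (o = (-1*0)*((3 + 0)*(-5 + 1)) = 0*(3*(-4)) = 0*(-12) = 0)
(-4*m)*(76 + o) = (-4*(-15))*(76 + 0) = 60*76 = 4560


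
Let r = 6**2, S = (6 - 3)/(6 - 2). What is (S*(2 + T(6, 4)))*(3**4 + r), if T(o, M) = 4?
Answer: 1053/2 ≈ 526.50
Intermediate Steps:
S = 3/4 ≈ 0.75000
r = 36
(S*(2 + T(6, 4)))*(3**4 + r) = (3*(2 + 4)/4)*(3**4 + 36) = ((3/4)*6)*(81 + 36) = (9/2)*117 = 1053/2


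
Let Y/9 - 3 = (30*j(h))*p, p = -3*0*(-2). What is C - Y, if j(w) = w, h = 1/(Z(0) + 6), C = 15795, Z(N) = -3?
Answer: 15768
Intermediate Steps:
p = 0 (p = 0*(-2) = 0)
h = ⅓ (h = 1/(-3 + 6) = 1/3 = ⅓ ≈ 0.33333)
Y = 27 (Y = 27 + 9*((30*(⅓))*0) = 27 + 9*(10*0) = 27 + 9*0 = 27 + 0 = 27)
C - Y = 15795 - 1*27 = 15795 - 27 = 15768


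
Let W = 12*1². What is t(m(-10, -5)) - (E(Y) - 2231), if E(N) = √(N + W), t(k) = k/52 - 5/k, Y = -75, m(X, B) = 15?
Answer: 348029/156 - 3*I*√7 ≈ 2231.0 - 7.9373*I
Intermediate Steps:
W = 12 (W = 12*1 = 12)
t(k) = -5/k + k/52 (t(k) = k*(1/52) - 5/k = k/52 - 5/k = -5/k + k/52)
E(N) = √(12 + N) (E(N) = √(N + 12) = √(12 + N))
t(m(-10, -5)) - (E(Y) - 2231) = (-5/15 + (1/52)*15) - (√(12 - 75) - 2231) = (-5*1/15 + 15/52) - (√(-63) - 2231) = (-⅓ + 15/52) - (3*I*√7 - 2231) = -7/156 - (-2231 + 3*I*√7) = -7/156 + (2231 - 3*I*√7) = 348029/156 - 3*I*√7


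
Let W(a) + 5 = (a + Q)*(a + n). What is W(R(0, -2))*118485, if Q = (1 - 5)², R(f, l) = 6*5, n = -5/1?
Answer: 135665325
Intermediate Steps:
n = -5 (n = -5*1 = -5)
R(f, l) = 30
Q = 16 (Q = (-4)² = 16)
W(a) = -5 + (-5 + a)*(16 + a) (W(a) = -5 + (a + 16)*(a - 5) = -5 + (16 + a)*(-5 + a) = -5 + (-5 + a)*(16 + a))
W(R(0, -2))*118485 = (-85 + 30² + 11*30)*118485 = (-85 + 900 + 330)*118485 = 1145*118485 = 135665325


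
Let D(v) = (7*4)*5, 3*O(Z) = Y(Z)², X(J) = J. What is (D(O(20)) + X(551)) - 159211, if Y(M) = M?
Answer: -158520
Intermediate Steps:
O(Z) = Z²/3
D(v) = 140 (D(v) = 28*5 = 140)
(D(O(20)) + X(551)) - 159211 = (140 + 551) - 159211 = 691 - 159211 = -158520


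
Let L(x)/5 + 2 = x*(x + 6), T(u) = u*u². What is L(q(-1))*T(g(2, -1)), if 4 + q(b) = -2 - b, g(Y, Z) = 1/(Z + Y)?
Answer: -35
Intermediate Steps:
g(Y, Z) = 1/(Y + Z)
q(b) = -6 - b (q(b) = -4 + (-2 - b) = -6 - b)
T(u) = u³
L(x) = -10 + 5*x*(6 + x) (L(x) = -10 + 5*(x*(x + 6)) = -10 + 5*(x*(6 + x)) = -10 + 5*x*(6 + x))
L(q(-1))*T(g(2, -1)) = (-10 + 5*(-6 - 1*(-1))² + 30*(-6 - 1*(-1)))*(1/(2 - 1))³ = (-10 + 5*(-6 + 1)² + 30*(-6 + 1))*(1/1)³ = (-10 + 5*(-5)² + 30*(-5))*1³ = (-10 + 5*25 - 150)*1 = (-10 + 125 - 150)*1 = -35*1 = -35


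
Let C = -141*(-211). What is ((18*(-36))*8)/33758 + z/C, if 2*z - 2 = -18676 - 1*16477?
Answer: -249180971/334778086 ≈ -0.74432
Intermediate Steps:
C = 29751
z = -35151/2 (z = 1 + (-18676 - 1*16477)/2 = 1 + (-18676 - 16477)/2 = 1 + (½)*(-35153) = 1 - 35153/2 = -35151/2 ≈ -17576.)
((18*(-36))*8)/33758 + z/C = ((18*(-36))*8)/33758 - 35151/2/29751 = -648*8*(1/33758) - 35151/2*1/29751 = -5184*1/33758 - 11717/19834 = -2592/16879 - 11717/19834 = -249180971/334778086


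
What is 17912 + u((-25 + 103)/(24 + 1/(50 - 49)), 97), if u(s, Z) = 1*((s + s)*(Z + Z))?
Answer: 478064/25 ≈ 19123.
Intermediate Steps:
u(s, Z) = 4*Z*s (u(s, Z) = 1*((2*s)*(2*Z)) = 1*(4*Z*s) = 4*Z*s)
17912 + u((-25 + 103)/(24 + 1/(50 - 49)), 97) = 17912 + 4*97*((-25 + 103)/(24 + 1/(50 - 49))) = 17912 + 4*97*(78/(24 + 1/1)) = 17912 + 4*97*(78/(24 + 1)) = 17912 + 4*97*(78/25) = 17912 + 30264/25 = 478064/25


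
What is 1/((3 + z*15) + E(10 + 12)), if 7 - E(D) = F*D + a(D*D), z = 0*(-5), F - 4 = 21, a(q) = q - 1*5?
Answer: -1/1019 ≈ -0.00098135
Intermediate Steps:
a(q) = -5 + q (a(q) = q - 5 = -5 + q)
F = 25 (F = 4 + 21 = 25)
z = 0
E(D) = 12 - D² - 25*D (E(D) = 7 - (25*D + (-5 + D*D)) = 7 - (25*D + (-5 + D²)) = 7 - (-5 + D² + 25*D) = 7 + (5 - D² - 25*D) = 12 - D² - 25*D)
1/((3 + z*15) + E(10 + 12)) = 1/((3 + 0*15) + (12 - (10 + 12)² - 25*(10 + 12))) = 1/((3 + 0) + (12 - 1*22² - 25*22)) = 1/(3 + (12 - 1*484 - 550)) = 1/(3 + (12 - 484 - 550)) = 1/(3 - 1022) = 1/(-1019) = -1/1019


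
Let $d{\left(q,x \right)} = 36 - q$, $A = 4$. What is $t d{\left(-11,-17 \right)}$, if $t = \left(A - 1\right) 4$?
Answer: $564$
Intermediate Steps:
$t = 12$ ($t = \left(4 - 1\right) 4 = 3 \cdot 4 = 12$)
$t d{\left(-11,-17 \right)} = 12 \left(36 - -11\right) = 12 \left(36 + 11\right) = 12 \cdot 47 = 564$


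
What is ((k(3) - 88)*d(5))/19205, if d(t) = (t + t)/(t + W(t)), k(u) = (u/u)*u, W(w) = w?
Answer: -17/3841 ≈ -0.0044259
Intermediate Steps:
k(u) = u (k(u) = 1*u = u)
d(t) = 1 (d(t) = (t + t)/(t + t) = (2*t)/((2*t)) = (2*t)*(1/(2*t)) = 1)
((k(3) - 88)*d(5))/19205 = ((3 - 88)*1)/19205 = -85*1*(1/19205) = -85*1/19205 = -17/3841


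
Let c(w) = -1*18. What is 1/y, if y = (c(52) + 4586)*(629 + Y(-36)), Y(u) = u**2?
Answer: 1/8793400 ≈ 1.1372e-7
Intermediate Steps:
c(w) = -18
y = 8793400 (y = (-18 + 4586)*(629 + (-36)**2) = 4568*(629 + 1296) = 4568*1925 = 8793400)
1/y = 1/8793400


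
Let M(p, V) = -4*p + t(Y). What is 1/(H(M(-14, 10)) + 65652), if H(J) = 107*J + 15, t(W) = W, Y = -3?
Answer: 1/71338 ≈ 1.4018e-5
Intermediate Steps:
M(p, V) = -3 - 4*p (M(p, V) = -4*p - 3 = -3 - 4*p)
H(J) = 15 + 107*J
1/(H(M(-14, 10)) + 65652) = 1/((15 + 107*(-3 - 4*(-14))) + 65652) = 1/((15 + 107*(-3 + 56)) + 65652) = 1/((15 + 107*53) + 65652) = 1/((15 + 5671) + 65652) = 1/(5686 + 65652) = 1/71338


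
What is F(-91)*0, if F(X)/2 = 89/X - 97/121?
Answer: 0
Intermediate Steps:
F(X) = -194/121 + 178/X (F(X) = 2*(89/X - 97/121) = 2*(-97/121 + 89/X) = -194/121 + 178/X)
F(-91)*0 = (-194/121 + 178/(-91))*0 = (-194/121 + 178*(-1/91))*0 = (-194/121 - 178/91)*0 = -39192/11011*0 = 0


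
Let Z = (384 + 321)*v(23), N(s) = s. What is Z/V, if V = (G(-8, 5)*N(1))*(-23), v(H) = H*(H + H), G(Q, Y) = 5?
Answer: -6486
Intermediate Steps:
v(H) = 2*H² (v(H) = H*(2*H) = 2*H²)
V = -115 (V = (5*1)*(-23) = 5*(-23) = -115)
Z = 745890 (Z = (384 + 321)*(2*23²) = 705*(2*529) = 705*1058 = 745890)
Z/V = 745890/(-115) = 745890*(-1/115) = -6486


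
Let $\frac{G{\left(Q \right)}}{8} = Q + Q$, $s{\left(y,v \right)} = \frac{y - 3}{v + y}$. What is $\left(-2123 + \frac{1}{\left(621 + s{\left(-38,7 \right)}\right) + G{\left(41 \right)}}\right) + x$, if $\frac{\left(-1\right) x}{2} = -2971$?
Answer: $\frac{151339363}{39628} \approx 3819.0$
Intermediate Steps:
$x = 5942$ ($x = \left(-2\right) \left(-2971\right) = 5942$)
$s{\left(y,v \right)} = \frac{-3 + y}{v + y}$
$G{\left(Q \right)} = 16 Q$ ($G{\left(Q \right)} = 8 \left(Q + Q\right) = 8 \cdot 2 Q = 16 Q$)
$\left(-2123 + \frac{1}{\left(621 + s{\left(-38,7 \right)}\right) + G{\left(41 \right)}}\right) + x = \left(-2123 + \frac{1}{\left(621 + \frac{-3 - 38}{7 - 38}\right) + 16 \cdot 41}\right) + 5942 = \left(-2123 + \frac{1}{\left(621 + \frac{1}{-31} \left(-41\right)\right) + 656}\right) + 5942 = \left(-2123 + \frac{1}{\left(621 - - \frac{41}{31}\right) + 656}\right) + 5942 = \left(-2123 + \frac{1}{\left(621 + \frac{41}{31}\right) + 656}\right) + 5942 = \left(-2123 + \frac{1}{\frac{19292}{31} + 656}\right) + 5942 = \left(-2123 + \frac{1}{\frac{39628}{31}}\right) + 5942 = \left(-2123 + \frac{31}{39628}\right) + 5942 = - \frac{84130213}{39628} + 5942 = \frac{151339363}{39628}$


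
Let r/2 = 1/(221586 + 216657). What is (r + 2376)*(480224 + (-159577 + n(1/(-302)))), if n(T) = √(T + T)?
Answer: 333878617094390/438243 + 1041265370*I*√151/66174693 ≈ 7.6186e+8 + 193.36*I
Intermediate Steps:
n(T) = √2*√T (n(T) = √(2*T) = √2*√T)
r = 2/438243 (r = 2/(221586 + 216657) = 2/438243 ≈ 4.5637e-6)
(r + 2376)*(480224 + (-159577 + n(1/(-302)))) = (2/438243 + 2376)*(480224 + (-159577 + √2*√(1/(-302)))) = 1041265370*(480224 + (-159577 + √2*√(-1/302)))/438243 = 1041265370*(480224 + (-159577 + √2*(I*√302/302)))/438243 = 1041265370*(480224 + (-159577 + I*√151/151))/438243 = 1041265370*(320647 + I*√151/151)/438243 = 333878617094390/438243 + 1041265370*I*√151/66174693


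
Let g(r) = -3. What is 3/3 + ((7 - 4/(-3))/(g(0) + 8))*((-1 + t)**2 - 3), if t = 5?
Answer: 68/3 ≈ 22.667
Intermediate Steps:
3/3 + ((7 - 4/(-3))/(g(0) + 8))*((-1 + t)**2 - 3) = 3/3 + ((7 - 4/(-3))/(-3 + 8))*((-1 + 5)**2 - 3) = 3*(1/3) + ((7 - 4*(-1/3))/5)*(4**2 - 3) = 1 + ((7 + 4/3)*(1/5))*(16 - 3) = 1 + ((25/3)*(1/5))*13 = 1 + (5/3)*13 = 1 + 65/3 = 68/3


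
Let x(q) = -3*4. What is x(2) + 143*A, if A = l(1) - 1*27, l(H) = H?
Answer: -3730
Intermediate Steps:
x(q) = -12
A = -26 (A = 1 - 1*27 = 1 - 27 = -26)
x(2) + 143*A = -12 + 143*(-26) = -12 - 3718 = -3730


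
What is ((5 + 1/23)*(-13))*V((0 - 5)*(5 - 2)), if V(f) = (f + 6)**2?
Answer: -122148/23 ≈ -5310.8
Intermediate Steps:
V(f) = (6 + f)**2
((5 + 1/23)*(-13))*V((0 - 5)*(5 - 2)) = ((5 + 1/23)*(-13))*(6 + (0 - 5)*(5 - 2))**2 = ((5 + 1/23)*(-13))*(6 - 5*3)**2 = ((116/23)*(-13))*(6 - 15)**2 = -1508/23*(-9)**2 = -1508/23*81 = -122148/23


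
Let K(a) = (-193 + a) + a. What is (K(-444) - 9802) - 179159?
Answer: -190042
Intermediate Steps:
K(a) = -193 + 2*a
(K(-444) - 9802) - 179159 = ((-193 + 2*(-444)) - 9802) - 179159 = ((-193 - 888) - 9802) - 179159 = (-1081 - 9802) - 179159 = -10883 - 179159 = -190042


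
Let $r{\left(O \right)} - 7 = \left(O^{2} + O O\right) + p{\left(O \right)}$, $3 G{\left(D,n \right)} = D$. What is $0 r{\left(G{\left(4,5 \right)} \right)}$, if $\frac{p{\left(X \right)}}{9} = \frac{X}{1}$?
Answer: $0$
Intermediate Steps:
$p{\left(X \right)} = 9 X$ ($p{\left(X \right)} = 9 \frac{X}{1} = 9 X 1 = 9 X$)
$G{\left(D,n \right)} = \frac{D}{3}$
$r{\left(O \right)} = 7 + 2 O^{2} + 9 O$ ($r{\left(O \right)} = 7 + \left(\left(O^{2} + O O\right) + 9 O\right) = 7 + \left(\left(O^{2} + O^{2}\right) + 9 O\right) = 7 + \left(2 O^{2} + 9 O\right) = 7 + 2 O^{2} + 9 O$)
$0 r{\left(G{\left(4,5 \right)} \right)} = 0 \left(7 + 2 \left(\frac{1}{3} \cdot 4\right)^{2} + 9 \cdot \frac{1}{3} \cdot 4\right) = 0 \left(7 + 2 \left(\frac{4}{3}\right)^{2} + 9 \cdot \frac{4}{3}\right) = 0 \left(7 + 2 \cdot \frac{16}{9} + 12\right) = 0 \left(7 + \frac{32}{9} + 12\right) = 0 \cdot \frac{203}{9} = 0$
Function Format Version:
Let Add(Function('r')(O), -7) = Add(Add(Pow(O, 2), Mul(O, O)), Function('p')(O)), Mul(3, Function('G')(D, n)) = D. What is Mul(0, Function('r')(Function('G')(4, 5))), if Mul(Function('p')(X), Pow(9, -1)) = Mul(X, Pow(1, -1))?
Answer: 0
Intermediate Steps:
Function('p')(X) = Mul(9, X) (Function('p')(X) = Mul(9, Mul(X, Pow(1, -1))) = Mul(9, Mul(X, 1)) = Mul(9, X))
Function('G')(D, n) = Mul(Rational(1, 3), D)
Function('r')(O) = Add(7, Mul(2, Pow(O, 2)), Mul(9, O)) (Function('r')(O) = Add(7, Add(Add(Pow(O, 2), Mul(O, O)), Mul(9, O))) = Add(7, Add(Add(Pow(O, 2), Pow(O, 2)), Mul(9, O))) = Add(7, Add(Mul(2, Pow(O, 2)), Mul(9, O))) = Add(7, Mul(2, Pow(O, 2)), Mul(9, O)))
Mul(0, Function('r')(Function('G')(4, 5))) = Mul(0, Add(7, Mul(2, Pow(Mul(Rational(1, 3), 4), 2)), Mul(9, Mul(Rational(1, 3), 4)))) = Mul(0, Add(7, Mul(2, Pow(Rational(4, 3), 2)), Mul(9, Rational(4, 3)))) = Mul(0, Add(7, Mul(2, Rational(16, 9)), 12)) = Mul(0, Add(7, Rational(32, 9), 12)) = Mul(0, Rational(203, 9)) = 0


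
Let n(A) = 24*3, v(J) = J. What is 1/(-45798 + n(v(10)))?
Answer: -1/45726 ≈ -2.1869e-5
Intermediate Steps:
n(A) = 72
1/(-45798 + n(v(10))) = 1/(-45798 + 72) = 1/(-45726) = -1/45726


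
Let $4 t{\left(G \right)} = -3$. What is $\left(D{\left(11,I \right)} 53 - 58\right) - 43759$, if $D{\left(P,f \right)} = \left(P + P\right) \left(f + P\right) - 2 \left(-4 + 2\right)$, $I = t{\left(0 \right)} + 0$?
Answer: $- \frac{63307}{2} \approx -31654.0$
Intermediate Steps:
$t{\left(G \right)} = - \frac{3}{4}$ ($t{\left(G \right)} = \frac{1}{4} \left(-3\right) = - \frac{3}{4}$)
$I = - \frac{3}{4}$ ($I = - \frac{3}{4} + 0 = - \frac{3}{4} \approx -0.75$)
$D{\left(P,f \right)} = 4 + 2 P \left(P + f\right)$ ($D{\left(P,f \right)} = 2 P \left(P + f\right) - -4 = 2 P \left(P + f\right) + 4 = 4 + 2 P \left(P + f\right)$)
$\left(D{\left(11,I \right)} 53 - 58\right) - 43759 = \left(\left(4 + 2 \cdot 11^{2} + 2 \cdot 11 \left(- \frac{3}{4}\right)\right) 53 - 58\right) - 43759 = \left(\left(4 + 2 \cdot 121 - \frac{33}{2}\right) 53 - 58\right) - 43759 = \left(\left(4 + 242 - \frac{33}{2}\right) 53 - 58\right) - 43759 = \left(\frac{459}{2} \cdot 53 - 58\right) - 43759 = \left(\frac{24327}{2} - 58\right) - 43759 = \frac{24211}{2} - 43759 = - \frac{63307}{2}$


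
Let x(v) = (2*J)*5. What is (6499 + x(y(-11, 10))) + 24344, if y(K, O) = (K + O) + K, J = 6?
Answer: 30903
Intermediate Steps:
y(K, O) = O + 2*K
x(v) = 60 (x(v) = (2*6)*5 = 12*5 = 60)
(6499 + x(y(-11, 10))) + 24344 = (6499 + 60) + 24344 = 6559 + 24344 = 30903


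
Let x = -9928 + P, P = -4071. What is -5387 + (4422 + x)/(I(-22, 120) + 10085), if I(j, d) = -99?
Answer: -53804159/9986 ≈ -5388.0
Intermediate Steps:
x = -13999 (x = -9928 - 4071 = -13999)
-5387 + (4422 + x)/(I(-22, 120) + 10085) = -5387 + (4422 - 13999)/(-99 + 10085) = -5387 - 9577/9986 = -53804159/9986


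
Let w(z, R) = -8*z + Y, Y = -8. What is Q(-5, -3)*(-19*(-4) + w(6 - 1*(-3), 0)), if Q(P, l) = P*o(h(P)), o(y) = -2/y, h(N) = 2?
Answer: -20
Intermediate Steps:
w(z, R) = -8 - 8*z (w(z, R) = -8*z - 8 = -8 - 8*z)
Q(P, l) = -P (Q(P, l) = P*(-2/2) = P*(-2*1/2) = P*(-1) = -P)
Q(-5, -3)*(-19*(-4) + w(6 - 1*(-3), 0)) = (-1*(-5))*(-19*(-4) + (-8 - 8*(6 - 1*(-3)))) = 5*(76 + (-8 - 8*(6 + 3))) = 5*(76 + (-8 - 8*9)) = 5*(76 + (-8 - 72)) = 5*(76 - 80) = 5*(-4) = -20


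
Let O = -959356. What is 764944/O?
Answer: -191236/239839 ≈ -0.79735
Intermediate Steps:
764944/O = 764944/(-959356) = 764944*(-1/959356) = -191236/239839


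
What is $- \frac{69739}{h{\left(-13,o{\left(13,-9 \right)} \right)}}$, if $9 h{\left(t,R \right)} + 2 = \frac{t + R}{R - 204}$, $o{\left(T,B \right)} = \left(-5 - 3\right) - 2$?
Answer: $\frac{14924146}{45} \approx 3.3165 \cdot 10^{5}$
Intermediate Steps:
$o{\left(T,B \right)} = -10$ ($o{\left(T,B \right)} = -8 - 2 = -10$)
$h{\left(t,R \right)} = - \frac{2}{9} + \frac{R + t}{9 \left(-204 + R\right)}$ ($h{\left(t,R \right)} = - \frac{2}{9} + \frac{\left(t + R\right) \frac{1}{R - 204}}{9} = - \frac{2}{9} + \frac{\left(R + t\right) \frac{1}{-204 + R}}{9} = - \frac{2}{9} + \frac{\frac{1}{-204 + R} \left(R + t\right)}{9} = - \frac{2}{9} + \frac{R + t}{9 \left(-204 + R\right)}$)
$- \frac{69739}{h{\left(-13,o{\left(13,-9 \right)} \right)}} = - \frac{69739}{\frac{1}{9} \frac{1}{-204 - 10} \left(408 - 13 - -10\right)} = - \frac{69739}{\frac{1}{9} \frac{1}{-214} \left(408 - 13 + 10\right)} = - \frac{69739}{\frac{1}{9} \left(- \frac{1}{214}\right) 405} = - \frac{69739}{- \frac{45}{214}} = \left(-69739\right) \left(- \frac{214}{45}\right) = \frac{14924146}{45}$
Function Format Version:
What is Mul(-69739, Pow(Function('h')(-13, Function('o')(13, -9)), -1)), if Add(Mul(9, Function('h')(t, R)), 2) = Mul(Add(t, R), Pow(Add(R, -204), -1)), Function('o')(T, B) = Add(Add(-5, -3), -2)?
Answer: Rational(14924146, 45) ≈ 3.3165e+5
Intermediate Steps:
Function('o')(T, B) = -10 (Function('o')(T, B) = Add(-8, -2) = -10)
Function('h')(t, R) = Add(Rational(-2, 9), Mul(Rational(1, 9), Pow(Add(-204, R), -1), Add(R, t))) (Function('h')(t, R) = Add(Rational(-2, 9), Mul(Rational(1, 9), Mul(Add(t, R), Pow(Add(R, -204), -1)))) = Add(Rational(-2, 9), Mul(Rational(1, 9), Mul(Add(R, t), Pow(Add(-204, R), -1)))) = Add(Rational(-2, 9), Mul(Rational(1, 9), Mul(Pow(Add(-204, R), -1), Add(R, t)))) = Add(Rational(-2, 9), Mul(Rational(1, 9), Pow(Add(-204, R), -1), Add(R, t))))
Mul(-69739, Pow(Function('h')(-13, Function('o')(13, -9)), -1)) = Mul(-69739, Pow(Mul(Rational(1, 9), Pow(Add(-204, -10), -1), Add(408, -13, Mul(-1, -10))), -1)) = Mul(-69739, Pow(Mul(Rational(1, 9), Pow(-214, -1), Add(408, -13, 10)), -1)) = Mul(-69739, Pow(Mul(Rational(1, 9), Rational(-1, 214), 405), -1)) = Mul(-69739, Pow(Rational(-45, 214), -1)) = Mul(-69739, Rational(-214, 45)) = Rational(14924146, 45)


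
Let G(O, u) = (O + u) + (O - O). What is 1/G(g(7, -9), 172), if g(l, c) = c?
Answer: 1/163 ≈ 0.0061350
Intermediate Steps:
G(O, u) = O + u (G(O, u) = (O + u) + 0 = O + u)
1/G(g(7, -9), 172) = 1/(-9 + 172) = 1/163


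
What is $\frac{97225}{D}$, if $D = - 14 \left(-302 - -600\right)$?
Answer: $- \frac{97225}{4172} \approx -23.304$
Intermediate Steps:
$D = -4172$ ($D = - 14 \left(-302 + 600\right) = \left(-14\right) 298 = -4172$)
$\frac{97225}{D} = \frac{97225}{-4172} = 97225 \left(- \frac{1}{4172}\right) = - \frac{97225}{4172}$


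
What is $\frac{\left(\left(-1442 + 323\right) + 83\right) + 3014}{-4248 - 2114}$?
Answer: $- \frac{989}{3181} \approx -0.31091$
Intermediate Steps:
$\frac{\left(\left(-1442 + 323\right) + 83\right) + 3014}{-4248 - 2114} = \frac{\left(-1119 + 83\right) + 3014}{-6362} = \left(-1036 + 3014\right) \left(- \frac{1}{6362}\right) = 1978 \left(- \frac{1}{6362}\right) = - \frac{989}{3181}$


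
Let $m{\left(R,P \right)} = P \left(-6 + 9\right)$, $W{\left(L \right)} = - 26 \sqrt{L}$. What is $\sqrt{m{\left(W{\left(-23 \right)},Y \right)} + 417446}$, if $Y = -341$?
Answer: $\sqrt{416423} \approx 645.31$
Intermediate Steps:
$m{\left(R,P \right)} = 3 P$ ($m{\left(R,P \right)} = P 3 = 3 P$)
$\sqrt{m{\left(W{\left(-23 \right)},Y \right)} + 417446} = \sqrt{3 \left(-341\right) + 417446} = \sqrt{-1023 + 417446} = \sqrt{416423}$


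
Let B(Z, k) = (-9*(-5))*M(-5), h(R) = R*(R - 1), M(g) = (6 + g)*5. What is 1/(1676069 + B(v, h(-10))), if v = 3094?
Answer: 1/1676294 ≈ 5.9655e-7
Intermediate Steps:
M(g) = 30 + 5*g
h(R) = R*(-1 + R)
B(Z, k) = 225 (B(Z, k) = (-9*(-5))*(30 + 5*(-5)) = 45*(30 - 25) = 45*5 = 225)
1/(1676069 + B(v, h(-10))) = 1/(1676069 + 225) = 1/1676294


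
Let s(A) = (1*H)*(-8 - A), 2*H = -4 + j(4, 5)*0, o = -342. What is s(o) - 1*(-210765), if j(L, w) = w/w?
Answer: 210097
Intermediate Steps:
j(L, w) = 1
H = -2 (H = (-4 + 1*0)/2 = (-4 + 0)/2 = (1/2)*(-4) = -2)
s(A) = 16 + 2*A (s(A) = (1*(-2))*(-8 - A) = -2*(-8 - A) = 16 + 2*A)
s(o) - 1*(-210765) = (16 + 2*(-342)) - 1*(-210765) = (16 - 684) + 210765 = -668 + 210765 = 210097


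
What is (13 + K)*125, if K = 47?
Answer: 7500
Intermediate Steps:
(13 + K)*125 = (13 + 47)*125 = 60*125 = 7500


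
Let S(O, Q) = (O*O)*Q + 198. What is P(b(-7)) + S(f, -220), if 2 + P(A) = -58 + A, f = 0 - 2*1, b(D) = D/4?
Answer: -2975/4 ≈ -743.75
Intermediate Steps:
b(D) = D/4 (b(D) = D*(¼) = D/4)
f = -2 (f = 0 - 2 = -2)
P(A) = -60 + A (P(A) = -2 + (-58 + A) = -60 + A)
S(O, Q) = 198 + Q*O² (S(O, Q) = O²*Q + 198 = Q*O² + 198 = 198 + Q*O²)
P(b(-7)) + S(f, -220) = (-60 + (¼)*(-7)) + (198 - 220*(-2)²) = (-60 - 7/4) + (198 - 220*4) = -247/4 + (198 - 880) = -247/4 - 682 = -2975/4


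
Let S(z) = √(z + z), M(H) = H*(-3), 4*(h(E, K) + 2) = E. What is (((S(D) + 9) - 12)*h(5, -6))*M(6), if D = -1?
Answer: -81/2 + 27*I*√2/2 ≈ -40.5 + 19.092*I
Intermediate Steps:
h(E, K) = -2 + E/4
M(H) = -3*H
S(z) = √2*√z (S(z) = √(2*z) = √2*√z)
(((S(D) + 9) - 12)*h(5, -6))*M(6) = (((√2*√(-1) + 9) - 12)*(-2 + (¼)*5))*(-3*6) = (((√2*I + 9) - 12)*(-2 + 5/4))*(-18) = (((I*√2 + 9) - 12)*(-¾))*(-18) = (((9 + I*√2) - 12)*(-¾))*(-18) = ((-3 + I*√2)*(-¾))*(-18) = (9/4 - 3*I*√2/4)*(-18) = -81/2 + 27*I*√2/2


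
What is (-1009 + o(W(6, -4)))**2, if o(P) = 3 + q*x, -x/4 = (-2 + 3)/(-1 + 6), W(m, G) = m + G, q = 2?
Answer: 25381444/25 ≈ 1.0153e+6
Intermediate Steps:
W(m, G) = G + m
x = -4/5 (x = -4*(-2 + 3)/(-1 + 6) = -4/5 ≈ -0.80000)
o(P) = 7/5 (o(P) = 3 + 2*(-4/5) = 3 - 8/5 = 7/5)
(-1009 + o(W(6, -4)))**2 = (-1009 + 7/5)**2 = (-5038/5)**2 = 25381444/25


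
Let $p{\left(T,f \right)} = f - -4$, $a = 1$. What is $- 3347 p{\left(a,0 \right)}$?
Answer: $-13388$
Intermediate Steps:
$p{\left(T,f \right)} = 4 + f$ ($p{\left(T,f \right)} = f + 4 = 4 + f$)
$- 3347 p{\left(a,0 \right)} = - 3347 \left(4 + 0\right) = \left(-3347\right) 4 = -13388$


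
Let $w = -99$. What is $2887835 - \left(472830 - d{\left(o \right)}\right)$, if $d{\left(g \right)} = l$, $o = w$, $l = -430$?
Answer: $2414575$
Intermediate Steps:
$o = -99$
$d{\left(g \right)} = -430$
$2887835 - \left(472830 - d{\left(o \right)}\right) = 2887835 - \left(472830 - -430\right) = 2887835 - \left(472830 + 430\right) = 2887835 - 473260 = 2414575$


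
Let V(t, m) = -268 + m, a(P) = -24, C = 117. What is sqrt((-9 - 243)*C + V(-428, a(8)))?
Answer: 4*I*sqrt(1861) ≈ 172.56*I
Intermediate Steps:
sqrt((-9 - 243)*C + V(-428, a(8))) = sqrt((-9 - 243)*117 + (-268 - 24)) = sqrt(-252*117 - 292) = sqrt(-29484 - 292) = sqrt(-29776) = 4*I*sqrt(1861)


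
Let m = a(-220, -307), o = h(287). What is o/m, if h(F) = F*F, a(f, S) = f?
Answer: -82369/220 ≈ -374.40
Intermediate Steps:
h(F) = F**2
o = 82369 (o = 287**2 = 82369)
m = -220
o/m = 82369/(-220) = 82369*(-1/220) = -82369/220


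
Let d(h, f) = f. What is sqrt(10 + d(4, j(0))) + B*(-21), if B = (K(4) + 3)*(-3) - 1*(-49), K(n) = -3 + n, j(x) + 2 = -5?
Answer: -777 + sqrt(3) ≈ -775.27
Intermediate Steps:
j(x) = -7 (j(x) = -2 - 5 = -7)
B = 37 (B = ((-3 + 4) + 3)*(-3) - 1*(-49) = (1 + 3)*(-3) + 49 = 4*(-3) + 49 = -12 + 49 = 37)
sqrt(10 + d(4, j(0))) + B*(-21) = sqrt(10 - 7) + 37*(-21) = sqrt(3) - 777 = -777 + sqrt(3)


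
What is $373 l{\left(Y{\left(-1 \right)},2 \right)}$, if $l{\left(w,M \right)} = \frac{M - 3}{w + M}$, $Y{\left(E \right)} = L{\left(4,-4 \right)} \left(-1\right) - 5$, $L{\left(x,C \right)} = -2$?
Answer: $373$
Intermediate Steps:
$Y{\left(E \right)} = -3$ ($Y{\left(E \right)} = \left(-2\right) \left(-1\right) - 5 = 2 - 5 = -3$)
$l{\left(w,M \right)} = \frac{-3 + M}{M + w}$
$373 l{\left(Y{\left(-1 \right)},2 \right)} = 373 \frac{-3 + 2}{2 - 3} = 373 \frac{1}{-1} \left(-1\right) = 373 \left(\left(-1\right) \left(-1\right)\right) = 373 \cdot 1 = 373$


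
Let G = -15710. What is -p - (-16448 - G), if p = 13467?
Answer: -12729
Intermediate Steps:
-p - (-16448 - G) = -1*13467 - (-16448 - 1*(-15710)) = -13467 - (-16448 + 15710) = -13467 - 1*(-738) = -13467 + 738 = -12729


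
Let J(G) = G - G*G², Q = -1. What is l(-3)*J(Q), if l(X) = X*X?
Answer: 0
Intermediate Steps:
l(X) = X²
J(G) = G - G³
l(-3)*J(Q) = (-3)²*(-1 - 1*(-1)³) = 9*(-1 - 1*(-1)) = 9*(-1 + 1) = 9*0 = 0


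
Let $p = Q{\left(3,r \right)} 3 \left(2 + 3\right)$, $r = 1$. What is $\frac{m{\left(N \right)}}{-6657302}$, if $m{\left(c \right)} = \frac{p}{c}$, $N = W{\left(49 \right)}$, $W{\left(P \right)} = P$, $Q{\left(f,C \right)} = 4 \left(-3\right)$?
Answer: $\frac{90}{163103899} \approx 5.518 \cdot 10^{-7}$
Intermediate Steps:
$Q{\left(f,C \right)} = -12$
$N = 49$
$p = -180$ ($p = \left(-12\right) 3 \left(2 + 3\right) = \left(-36\right) 5 = -180$)
$m{\left(c \right)} = - \frac{180}{c}$
$\frac{m{\left(N \right)}}{-6657302} = \frac{\left(-180\right) \frac{1}{49}}{-6657302} = \left(-180\right) \frac{1}{49} \left(- \frac{1}{6657302}\right) = \left(- \frac{180}{49}\right) \left(- \frac{1}{6657302}\right) = \frac{90}{163103899}$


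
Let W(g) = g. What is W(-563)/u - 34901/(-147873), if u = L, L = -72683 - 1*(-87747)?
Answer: 442496165/2227558872 ≈ 0.19865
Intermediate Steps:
L = 15064 (L = -72683 + 87747 = 15064)
u = 15064
W(-563)/u - 34901/(-147873) = -563/15064 - 34901/(-147873) = -563*1/15064 - 34901*(-1/147873) = -563/15064 + 34901/147873 = 442496165/2227558872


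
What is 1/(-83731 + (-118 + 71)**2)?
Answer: -1/81522 ≈ -1.2267e-5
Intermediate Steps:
1/(-83731 + (-118 + 71)**2) = 1/(-83731 + (-47)**2) = 1/(-83731 + 2209) = 1/(-81522) = -1/81522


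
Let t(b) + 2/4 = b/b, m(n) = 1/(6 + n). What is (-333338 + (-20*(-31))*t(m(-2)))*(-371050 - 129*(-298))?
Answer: 110767777024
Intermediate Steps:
t(b) = ½ (t(b) = -½ + b/b = -½ + 1 = ½)
(-333338 + (-20*(-31))*t(m(-2)))*(-371050 - 129*(-298)) = (-333338 - 20*(-31)*(½))*(-371050 - 129*(-298)) = (-333338 + 620*(½))*(-371050 + 38442) = (-333338 + 310)*(-332608) = -333028*(-332608) = 110767777024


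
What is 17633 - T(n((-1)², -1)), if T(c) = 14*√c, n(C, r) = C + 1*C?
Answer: 17633 - 14*√2 ≈ 17613.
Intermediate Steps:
n(C, r) = 2*C (n(C, r) = C + C = 2*C)
17633 - T(n((-1)², -1)) = 17633 - 14*√(2*(-1)²) = 17633 - 14*√(2*1) = 17633 - 14*√2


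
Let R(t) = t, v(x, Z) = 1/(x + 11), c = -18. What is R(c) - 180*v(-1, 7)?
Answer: -36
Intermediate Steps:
v(x, Z) = 1/(11 + x)
R(c) - 180*v(-1, 7) = -18 - 180/(11 - 1) = -18 - 180/10 = -18 - 180*1/10 = -18 - 18 = -36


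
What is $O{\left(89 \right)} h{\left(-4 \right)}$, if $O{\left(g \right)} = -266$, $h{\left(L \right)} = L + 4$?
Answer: $0$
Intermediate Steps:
$h{\left(L \right)} = 4 + L$
$O{\left(89 \right)} h{\left(-4 \right)} = - 266 \left(4 - 4\right) = \left(-266\right) 0 = 0$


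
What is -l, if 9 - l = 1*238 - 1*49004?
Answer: -48775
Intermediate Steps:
l = 48775 (l = 9 - (1*238 - 1*49004) = 9 - (238 - 49004) = 9 - 1*(-48766) = 9 + 48766 = 48775)
-l = -1*48775 = -48775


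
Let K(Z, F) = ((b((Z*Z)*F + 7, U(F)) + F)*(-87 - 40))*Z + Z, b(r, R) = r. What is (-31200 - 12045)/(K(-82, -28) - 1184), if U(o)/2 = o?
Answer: 43245/1960884568 ≈ 2.2054e-5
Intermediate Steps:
U(o) = 2*o
K(Z, F) = Z + Z*(-889 - 127*F - 127*F*Z²) (K(Z, F) = ((((Z*Z)*F + 7) + F)*(-87 - 40))*Z + Z = (((Z²*F + 7) + F)*(-127))*Z + Z = (((F*Z² + 7) + F)*(-127))*Z + Z = (((7 + F*Z²) + F)*(-127))*Z + Z = ((7 + F + F*Z²)*(-127))*Z + Z = (-889 - 127*F - 127*F*Z²)*Z + Z = Z*(-889 - 127*F - 127*F*Z²) + Z = Z + Z*(-889 - 127*F - 127*F*Z²))
(-31200 - 12045)/(K(-82, -28) - 1184) = (-31200 - 12045)/(-1*(-82)*(888 + 127*(-28) + 127*(-28)*(-82)²) - 1184) = -43245/(-1*(-82)*(888 - 3556 + 127*(-28)*6724) - 1184) = -43245/(-1*(-82)*(888 - 3556 - 23910544) - 1184) = -43245/(-1*(-82)*(-23913212) - 1184) = -43245/(-1960883384 - 1184) = -43245/(-1960884568) = -43245*(-1/1960884568) = 43245/1960884568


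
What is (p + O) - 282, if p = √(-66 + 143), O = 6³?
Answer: -66 + √77 ≈ -57.225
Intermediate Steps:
O = 216
p = √77 ≈ 8.7750
(p + O) - 282 = (√77 + 216) - 282 = (216 + √77) - 282 = -66 + √77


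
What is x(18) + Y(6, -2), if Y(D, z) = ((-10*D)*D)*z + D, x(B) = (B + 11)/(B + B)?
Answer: 26165/36 ≈ 726.81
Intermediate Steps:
x(B) = (11 + B)/(2*B) (x(B) = (11 + B)/((2*B)) = (11 + B)*(1/(2*B)) = (11 + B)/(2*B))
Y(D, z) = D - 10*z*D**2 (Y(D, z) = (-10*D**2)*z + D = -10*z*D**2 + D = D - 10*z*D**2)
x(18) + Y(6, -2) = (1/2)*(11 + 18)/18 + 6*(1 - 10*6*(-2)) = (1/2)*(1/18)*29 + 6*(1 + 120) = 29/36 + 6*121 = 29/36 + 726 = 26165/36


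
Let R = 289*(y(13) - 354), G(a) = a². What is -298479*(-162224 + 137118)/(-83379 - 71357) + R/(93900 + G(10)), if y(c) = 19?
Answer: -8805183444023/181814800 ≈ -48429.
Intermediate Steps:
R = -96815 (R = 289*(19 - 354) = 289*(-335) = -96815)
-298479*(-162224 + 137118)/(-83379 - 71357) + R/(93900 + G(10)) = -298479*(-162224 + 137118)/(-83379 - 71357) - 96815/(93900 + 10²) = -298479/((-154736/(-25106))) - 96815/(93900 + 100) = -298479/((-154736*(-1/25106))) - 96815/94000 = -298479/77368/12553 - 96815*1/94000 = -298479*12553/77368 - 19363/18800 = -3746806887/77368 - 19363/18800 = -8805183444023/181814800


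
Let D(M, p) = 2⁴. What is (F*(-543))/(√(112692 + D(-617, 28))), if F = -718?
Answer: 194937*√28177/28177 ≈ 1161.3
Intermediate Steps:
D(M, p) = 16
(F*(-543))/(√(112692 + D(-617, 28))) = (-718*(-543))/(√(112692 + 16)) = 389874/(√112708) = 389874/((2*√28177)) = 389874*(√28177/56354) = 194937*√28177/28177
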